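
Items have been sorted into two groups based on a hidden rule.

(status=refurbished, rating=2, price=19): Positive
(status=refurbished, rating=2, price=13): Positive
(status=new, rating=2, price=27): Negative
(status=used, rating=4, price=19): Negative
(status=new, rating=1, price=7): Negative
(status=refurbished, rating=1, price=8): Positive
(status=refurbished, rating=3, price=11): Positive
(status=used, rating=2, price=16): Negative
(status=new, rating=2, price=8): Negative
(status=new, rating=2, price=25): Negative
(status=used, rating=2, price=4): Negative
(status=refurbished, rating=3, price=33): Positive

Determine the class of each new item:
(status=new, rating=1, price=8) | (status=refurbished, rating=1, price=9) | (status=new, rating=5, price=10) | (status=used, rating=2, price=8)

The rule appears to be: status is refurbished.
(status=new, rating=1, price=8): Negative (status is new). (status=refurbished, rating=1, price=9): Positive (status is refurbished). (status=new, rating=5, price=10): Negative (status is new). (status=used, rating=2, price=8): Negative (status is used).

Negative, Positive, Negative, Negative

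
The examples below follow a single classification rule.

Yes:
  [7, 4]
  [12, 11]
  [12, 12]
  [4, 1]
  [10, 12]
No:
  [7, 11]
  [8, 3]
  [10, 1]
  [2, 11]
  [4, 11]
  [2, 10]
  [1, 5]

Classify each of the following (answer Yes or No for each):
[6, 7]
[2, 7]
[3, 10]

One predicate separates the groups cleanly: |first − second| ≤ 3.
[6, 7]: |6−7| = 1, qualifies → Yes. [2, 7]: |2−7| = 5, fails this test → No. [3, 10]: |3−10| = 7, fails this test → No.

Yes, No, No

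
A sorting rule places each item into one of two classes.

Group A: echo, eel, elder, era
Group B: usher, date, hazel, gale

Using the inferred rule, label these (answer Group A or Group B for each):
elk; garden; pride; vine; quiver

Every 'Group A' example satisfies: starts with 'e'. None of the 'Group B' examples do.
elk → starts with 'e' → Group A.
garden → starts with 'g' → Group B.
pride → starts with 'p' → Group B.
vine → starts with 'v' → Group B.
quiver → starts with 'q' → Group B.

Group A, Group B, Group B, Group B, Group B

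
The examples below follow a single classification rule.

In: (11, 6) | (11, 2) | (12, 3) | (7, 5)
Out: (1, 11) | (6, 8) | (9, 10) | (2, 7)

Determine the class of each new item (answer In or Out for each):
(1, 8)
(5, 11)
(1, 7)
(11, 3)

The classifier is using: first > second.
(1, 8): 1 < 8, lacks this property → Out. (5, 11): 5 < 11, lacks this property → Out. (1, 7): 1 < 7, lacks this property → Out. (11, 3): 11 > 3, qualifies → In.

Out, Out, Out, In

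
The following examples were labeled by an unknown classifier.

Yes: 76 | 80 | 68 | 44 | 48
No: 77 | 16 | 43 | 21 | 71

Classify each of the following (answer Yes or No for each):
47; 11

No, No

The common property of the 'Yes' items is: even AND at least 21. No 'No' item has it.
47 → 47 is odd, 47 ≥ 21 → No.
11 → 11 is odd, 11 < 21 → No.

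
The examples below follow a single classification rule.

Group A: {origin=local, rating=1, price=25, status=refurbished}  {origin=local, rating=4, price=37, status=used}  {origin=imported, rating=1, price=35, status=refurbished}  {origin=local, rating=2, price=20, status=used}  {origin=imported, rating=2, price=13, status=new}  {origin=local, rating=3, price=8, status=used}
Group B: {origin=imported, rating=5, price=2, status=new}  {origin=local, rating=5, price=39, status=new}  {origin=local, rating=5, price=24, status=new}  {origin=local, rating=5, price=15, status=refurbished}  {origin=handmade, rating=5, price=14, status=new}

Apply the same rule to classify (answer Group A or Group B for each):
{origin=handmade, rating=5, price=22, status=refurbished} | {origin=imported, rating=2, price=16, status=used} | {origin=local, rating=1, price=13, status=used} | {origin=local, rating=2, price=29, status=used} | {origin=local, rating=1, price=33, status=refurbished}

The common property of the 'Group A' items is: rating ≤ 4. No 'Group B' item has it.
{origin=handmade, rating=5, price=22, status=refurbished} → rating = 5 → Group B.
{origin=imported, rating=2, price=16, status=used} → rating = 2 → Group A.
{origin=local, rating=1, price=13, status=used} → rating = 1 → Group A.
{origin=local, rating=2, price=29, status=used} → rating = 2 → Group A.
{origin=local, rating=1, price=33, status=refurbished} → rating = 1 → Group A.

Group B, Group A, Group A, Group A, Group A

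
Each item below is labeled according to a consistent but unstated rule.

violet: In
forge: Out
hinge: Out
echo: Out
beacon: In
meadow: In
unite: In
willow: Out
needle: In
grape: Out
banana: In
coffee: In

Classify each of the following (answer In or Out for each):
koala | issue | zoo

In, In, Out

The distinguishing property — has ≥ 3 vowels — holds for all the 'In' cases and none of the 'Out' cases.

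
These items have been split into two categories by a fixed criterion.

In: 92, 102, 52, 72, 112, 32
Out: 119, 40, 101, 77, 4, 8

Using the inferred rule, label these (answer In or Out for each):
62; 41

In, Out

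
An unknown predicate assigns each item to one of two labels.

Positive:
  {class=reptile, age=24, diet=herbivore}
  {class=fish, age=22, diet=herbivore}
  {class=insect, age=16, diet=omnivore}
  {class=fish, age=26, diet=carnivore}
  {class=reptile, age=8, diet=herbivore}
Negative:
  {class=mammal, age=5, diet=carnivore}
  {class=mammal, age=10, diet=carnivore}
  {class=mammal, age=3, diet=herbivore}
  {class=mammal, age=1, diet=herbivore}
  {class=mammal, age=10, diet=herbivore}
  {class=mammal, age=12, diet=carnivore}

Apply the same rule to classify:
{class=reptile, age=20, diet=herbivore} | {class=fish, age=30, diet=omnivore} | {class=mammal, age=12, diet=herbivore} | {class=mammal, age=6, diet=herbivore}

Positive, Positive, Negative, Negative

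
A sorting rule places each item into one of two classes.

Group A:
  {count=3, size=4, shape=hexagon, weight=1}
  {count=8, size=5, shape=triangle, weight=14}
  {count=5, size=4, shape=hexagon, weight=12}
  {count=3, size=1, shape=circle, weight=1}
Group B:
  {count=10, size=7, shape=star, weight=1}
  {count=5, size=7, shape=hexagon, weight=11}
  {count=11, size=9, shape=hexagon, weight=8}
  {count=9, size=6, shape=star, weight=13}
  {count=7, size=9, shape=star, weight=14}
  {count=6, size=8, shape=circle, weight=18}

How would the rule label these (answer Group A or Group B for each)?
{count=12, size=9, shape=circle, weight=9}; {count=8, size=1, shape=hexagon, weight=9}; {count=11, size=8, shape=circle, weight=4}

Group B, Group A, Group B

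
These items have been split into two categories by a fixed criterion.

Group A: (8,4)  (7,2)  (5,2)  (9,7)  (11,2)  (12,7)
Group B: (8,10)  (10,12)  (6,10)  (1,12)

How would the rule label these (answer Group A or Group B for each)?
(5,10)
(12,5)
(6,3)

Group B, Group A, Group A

The pattern is that an item is 'Group A' exactly when: first > second.
(5,10): 5 < 10 — doesn't match, so Group B. (12,5): 12 > 5 — has this property, so Group A. (6,3): 6 > 3 — has this property, so Group A.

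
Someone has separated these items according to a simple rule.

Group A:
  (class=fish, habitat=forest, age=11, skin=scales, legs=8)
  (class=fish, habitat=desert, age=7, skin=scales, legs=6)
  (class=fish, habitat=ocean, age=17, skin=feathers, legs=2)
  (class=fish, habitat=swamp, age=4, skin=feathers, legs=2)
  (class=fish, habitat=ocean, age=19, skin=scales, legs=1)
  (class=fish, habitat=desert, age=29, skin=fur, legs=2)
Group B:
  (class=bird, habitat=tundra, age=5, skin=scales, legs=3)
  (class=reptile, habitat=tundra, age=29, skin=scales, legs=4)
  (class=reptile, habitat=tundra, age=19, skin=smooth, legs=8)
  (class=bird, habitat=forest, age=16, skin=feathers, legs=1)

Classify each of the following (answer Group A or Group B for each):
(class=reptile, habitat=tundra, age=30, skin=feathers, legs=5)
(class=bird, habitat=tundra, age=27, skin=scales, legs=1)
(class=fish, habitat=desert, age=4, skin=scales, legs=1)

Group B, Group B, Group A

The common property of the 'Group A' items is: class is fish. No 'Group B' item has it.
(class=reptile, habitat=tundra, age=30, skin=feathers, legs=5): Group B (class is reptile).
(class=bird, habitat=tundra, age=27, skin=scales, legs=1): Group B (class is bird).
(class=fish, habitat=desert, age=4, skin=scales, legs=1): Group A (class is fish).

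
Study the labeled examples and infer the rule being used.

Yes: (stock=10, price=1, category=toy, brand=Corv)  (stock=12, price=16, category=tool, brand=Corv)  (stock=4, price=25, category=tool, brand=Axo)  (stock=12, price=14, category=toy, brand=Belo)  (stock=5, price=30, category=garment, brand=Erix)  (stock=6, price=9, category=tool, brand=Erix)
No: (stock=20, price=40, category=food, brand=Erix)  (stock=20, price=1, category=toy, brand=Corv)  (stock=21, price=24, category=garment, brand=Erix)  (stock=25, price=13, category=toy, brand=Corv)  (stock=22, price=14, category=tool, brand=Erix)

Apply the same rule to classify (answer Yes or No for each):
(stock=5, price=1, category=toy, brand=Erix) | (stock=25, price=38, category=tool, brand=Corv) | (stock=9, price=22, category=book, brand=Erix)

Yes, No, Yes

The pattern is that an item is 'Yes' exactly when: stock ≤ 12.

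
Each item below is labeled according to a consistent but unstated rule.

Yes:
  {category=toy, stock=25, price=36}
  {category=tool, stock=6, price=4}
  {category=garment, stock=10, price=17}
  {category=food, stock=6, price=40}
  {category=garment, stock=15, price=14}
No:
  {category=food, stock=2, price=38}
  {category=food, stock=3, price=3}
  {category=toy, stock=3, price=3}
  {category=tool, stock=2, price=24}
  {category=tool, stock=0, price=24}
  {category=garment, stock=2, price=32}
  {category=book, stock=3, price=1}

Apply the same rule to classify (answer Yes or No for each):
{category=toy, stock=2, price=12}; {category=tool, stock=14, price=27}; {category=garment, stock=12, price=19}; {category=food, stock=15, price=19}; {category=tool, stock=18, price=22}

No, Yes, Yes, Yes, Yes

The rule appears to be: stock ≥ 6.
No: {category=toy, stock=2, price=12}, since stock = 2. Yes: {category=tool, stock=14, price=27}, since stock = 14. Yes: {category=garment, stock=12, price=19}, since stock = 12. Yes: {category=food, stock=15, price=19}, since stock = 15. Yes: {category=tool, stock=18, price=22}, since stock = 18.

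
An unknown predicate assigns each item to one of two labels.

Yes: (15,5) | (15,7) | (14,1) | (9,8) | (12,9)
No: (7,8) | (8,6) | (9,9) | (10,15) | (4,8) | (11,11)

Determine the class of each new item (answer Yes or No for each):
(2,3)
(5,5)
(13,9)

No, No, Yes

Rule: first > second AND sum ≥ 15. This holds for each 'Yes' example and fails for each 'No' one.
(2,3) — 2 < 3, 2+3 = 5, hence No. (5,5) — 5 = 5, 5+5 = 10, hence No. (13,9) — 13 > 9, 13+9 = 22, hence Yes.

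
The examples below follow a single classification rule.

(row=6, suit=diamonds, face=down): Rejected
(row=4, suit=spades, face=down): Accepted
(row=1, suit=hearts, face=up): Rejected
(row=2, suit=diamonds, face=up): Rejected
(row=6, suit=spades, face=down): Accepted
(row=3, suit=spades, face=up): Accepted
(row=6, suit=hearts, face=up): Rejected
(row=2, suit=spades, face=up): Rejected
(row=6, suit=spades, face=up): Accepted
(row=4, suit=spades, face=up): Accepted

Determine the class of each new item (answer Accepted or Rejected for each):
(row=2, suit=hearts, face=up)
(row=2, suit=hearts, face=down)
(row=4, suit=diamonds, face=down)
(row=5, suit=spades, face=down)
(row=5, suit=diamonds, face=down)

Rejected, Rejected, Rejected, Accepted, Rejected

Rule: suit is spades AND row ≥ 3. This holds for each 'Accepted' example and fails for each 'Rejected' one.
(row=2, suit=hearts, face=up): suit is hearts, row = 2 — fails this test, so Rejected. (row=2, suit=hearts, face=down): suit is hearts, row = 2 — fails this test, so Rejected. (row=4, suit=diamonds, face=down): suit is diamonds, row = 4 — fails this test, so Rejected. (row=5, suit=spades, face=down): suit is spades, row = 5 — satisfies this, so Accepted. (row=5, suit=diamonds, face=down): suit is diamonds, row = 5 — fails this test, so Rejected.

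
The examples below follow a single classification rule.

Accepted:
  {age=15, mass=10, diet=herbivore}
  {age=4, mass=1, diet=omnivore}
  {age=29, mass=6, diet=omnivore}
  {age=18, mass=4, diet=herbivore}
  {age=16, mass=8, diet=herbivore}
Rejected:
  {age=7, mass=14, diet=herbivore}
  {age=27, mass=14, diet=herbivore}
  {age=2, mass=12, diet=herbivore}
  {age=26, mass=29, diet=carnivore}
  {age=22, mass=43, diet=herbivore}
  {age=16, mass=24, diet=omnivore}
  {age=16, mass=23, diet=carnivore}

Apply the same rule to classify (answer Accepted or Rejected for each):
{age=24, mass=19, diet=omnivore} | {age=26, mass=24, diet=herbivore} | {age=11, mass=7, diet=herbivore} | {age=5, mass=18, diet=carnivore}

'Accepted' ⟺ mass ≤ 10.
{age=24, mass=19, diet=omnivore}: mass = 19, doesn't qualify → Rejected. {age=26, mass=24, diet=herbivore}: mass = 24, doesn't qualify → Rejected. {age=11, mass=7, diet=herbivore}: mass = 7, fits → Accepted. {age=5, mass=18, diet=carnivore}: mass = 18, doesn't qualify → Rejected.

Rejected, Rejected, Accepted, Rejected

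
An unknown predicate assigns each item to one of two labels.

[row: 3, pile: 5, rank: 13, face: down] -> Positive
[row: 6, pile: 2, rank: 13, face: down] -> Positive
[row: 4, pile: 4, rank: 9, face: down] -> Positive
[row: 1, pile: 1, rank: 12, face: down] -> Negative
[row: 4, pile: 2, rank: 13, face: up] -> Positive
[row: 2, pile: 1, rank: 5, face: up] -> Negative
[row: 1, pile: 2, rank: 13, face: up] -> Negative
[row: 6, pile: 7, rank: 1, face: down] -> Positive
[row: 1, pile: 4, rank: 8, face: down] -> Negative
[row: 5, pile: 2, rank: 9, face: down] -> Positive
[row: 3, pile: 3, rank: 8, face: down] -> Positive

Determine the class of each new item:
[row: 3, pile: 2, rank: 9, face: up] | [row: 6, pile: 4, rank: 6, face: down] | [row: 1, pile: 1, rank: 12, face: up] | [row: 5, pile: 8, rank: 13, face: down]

The common property of the 'Positive' items is: row ≥ 3. No 'Negative' item has it.
[row: 3, pile: 2, rank: 9, face: up]: Positive (row = 3).
[row: 6, pile: 4, rank: 6, face: down]: Positive (row = 6).
[row: 1, pile: 1, rank: 12, face: up]: Negative (row = 1).
[row: 5, pile: 8, rank: 13, face: down]: Positive (row = 5).

Positive, Positive, Negative, Positive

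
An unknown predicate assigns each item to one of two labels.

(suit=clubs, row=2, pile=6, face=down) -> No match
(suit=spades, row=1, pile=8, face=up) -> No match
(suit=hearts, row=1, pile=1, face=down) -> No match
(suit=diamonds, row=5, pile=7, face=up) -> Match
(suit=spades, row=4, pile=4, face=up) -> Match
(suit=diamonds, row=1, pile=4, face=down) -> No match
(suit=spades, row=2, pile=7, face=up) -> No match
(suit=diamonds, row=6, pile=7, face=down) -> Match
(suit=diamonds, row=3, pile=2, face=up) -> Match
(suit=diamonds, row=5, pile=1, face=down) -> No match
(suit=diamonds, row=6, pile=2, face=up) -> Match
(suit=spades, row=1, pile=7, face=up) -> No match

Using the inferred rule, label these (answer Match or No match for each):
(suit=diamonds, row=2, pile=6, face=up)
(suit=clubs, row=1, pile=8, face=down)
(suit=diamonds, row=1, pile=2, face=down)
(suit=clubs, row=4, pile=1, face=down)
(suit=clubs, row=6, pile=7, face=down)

The pattern is that an item is 'Match' exactly when: row ≥ 3 AND pile ≥ 2.
(suit=diamonds, row=2, pile=6, face=up): row = 2, pile = 6, does not fit → No match.
(suit=clubs, row=1, pile=8, face=down): row = 1, pile = 8, does not fit → No match.
(suit=diamonds, row=1, pile=2, face=down): row = 1, pile = 2, does not fit → No match.
(suit=clubs, row=4, pile=1, face=down): row = 4, pile = 1, does not fit → No match.
(suit=clubs, row=6, pile=7, face=down): row = 6, pile = 7, checks out → Match.

No match, No match, No match, No match, Match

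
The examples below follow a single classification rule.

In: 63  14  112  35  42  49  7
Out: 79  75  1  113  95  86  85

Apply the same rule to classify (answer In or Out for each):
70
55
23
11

In, Out, Out, Out

The rule appears to be: multiple of 7.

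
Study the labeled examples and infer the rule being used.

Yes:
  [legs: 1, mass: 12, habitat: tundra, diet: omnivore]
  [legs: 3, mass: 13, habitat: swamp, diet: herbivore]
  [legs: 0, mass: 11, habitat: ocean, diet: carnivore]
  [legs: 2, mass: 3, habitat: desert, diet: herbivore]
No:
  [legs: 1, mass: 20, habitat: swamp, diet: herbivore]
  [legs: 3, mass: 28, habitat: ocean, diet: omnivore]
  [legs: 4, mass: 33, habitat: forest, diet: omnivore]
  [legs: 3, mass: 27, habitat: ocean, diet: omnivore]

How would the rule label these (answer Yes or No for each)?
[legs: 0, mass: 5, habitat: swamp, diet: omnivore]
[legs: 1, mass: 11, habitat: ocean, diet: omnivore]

Yes, Yes

Every 'Yes' example satisfies: mass ≤ 13. None of the 'No' examples do.
[legs: 0, mass: 5, habitat: swamp, diet: omnivore] — mass = 5, hence Yes.
[legs: 1, mass: 11, habitat: ocean, diet: omnivore] — mass = 11, hence Yes.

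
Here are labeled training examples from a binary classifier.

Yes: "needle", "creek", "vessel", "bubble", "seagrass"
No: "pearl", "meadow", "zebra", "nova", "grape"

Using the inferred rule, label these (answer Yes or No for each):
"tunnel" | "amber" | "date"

Yes, No, No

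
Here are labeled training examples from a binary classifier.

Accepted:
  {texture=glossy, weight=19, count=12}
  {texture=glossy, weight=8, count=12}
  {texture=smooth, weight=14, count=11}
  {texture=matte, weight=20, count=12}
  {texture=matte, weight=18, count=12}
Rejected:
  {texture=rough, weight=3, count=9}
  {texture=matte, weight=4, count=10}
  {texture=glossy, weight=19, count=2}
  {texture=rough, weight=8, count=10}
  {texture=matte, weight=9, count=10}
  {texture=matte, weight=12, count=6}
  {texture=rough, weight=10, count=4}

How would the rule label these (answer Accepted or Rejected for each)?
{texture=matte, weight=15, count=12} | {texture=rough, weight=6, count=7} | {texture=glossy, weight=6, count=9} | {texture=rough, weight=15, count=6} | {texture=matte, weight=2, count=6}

The rule appears to be: count ≥ 11.
Accepted: {texture=matte, weight=15, count=12}, since count = 12.
Rejected: {texture=rough, weight=6, count=7}, since count = 7.
Rejected: {texture=glossy, weight=6, count=9}, since count = 9.
Rejected: {texture=rough, weight=15, count=6}, since count = 6.
Rejected: {texture=matte, weight=2, count=6}, since count = 6.

Accepted, Rejected, Rejected, Rejected, Rejected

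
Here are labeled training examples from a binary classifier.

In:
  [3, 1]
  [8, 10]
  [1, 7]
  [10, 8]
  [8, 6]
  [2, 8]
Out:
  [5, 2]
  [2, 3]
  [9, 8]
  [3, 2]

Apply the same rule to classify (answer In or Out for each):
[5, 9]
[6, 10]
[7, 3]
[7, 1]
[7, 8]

In, In, In, In, Out

All 'In' examples share one property — sum is even — and every 'Out' example lacks it.
In: [5, 9], since 5+9 = 14.
In: [6, 10], since 6+10 = 16.
In: [7, 3], since 7+3 = 10.
In: [7, 1], since 7+1 = 8.
Out: [7, 8], since 7+8 = 15.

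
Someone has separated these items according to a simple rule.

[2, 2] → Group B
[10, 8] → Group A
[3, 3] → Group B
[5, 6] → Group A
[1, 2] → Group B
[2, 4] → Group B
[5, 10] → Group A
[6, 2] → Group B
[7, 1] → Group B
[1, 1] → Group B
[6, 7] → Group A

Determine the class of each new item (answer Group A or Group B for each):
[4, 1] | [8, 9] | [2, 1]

'Group A' ⟺ sum ≥ 11.
[4, 1]: 4+1 = 5, does not pass → Group B. [8, 9]: 8+9 = 17, satisfies this → Group A. [2, 1]: 2+1 = 3, does not pass → Group B.

Group B, Group A, Group B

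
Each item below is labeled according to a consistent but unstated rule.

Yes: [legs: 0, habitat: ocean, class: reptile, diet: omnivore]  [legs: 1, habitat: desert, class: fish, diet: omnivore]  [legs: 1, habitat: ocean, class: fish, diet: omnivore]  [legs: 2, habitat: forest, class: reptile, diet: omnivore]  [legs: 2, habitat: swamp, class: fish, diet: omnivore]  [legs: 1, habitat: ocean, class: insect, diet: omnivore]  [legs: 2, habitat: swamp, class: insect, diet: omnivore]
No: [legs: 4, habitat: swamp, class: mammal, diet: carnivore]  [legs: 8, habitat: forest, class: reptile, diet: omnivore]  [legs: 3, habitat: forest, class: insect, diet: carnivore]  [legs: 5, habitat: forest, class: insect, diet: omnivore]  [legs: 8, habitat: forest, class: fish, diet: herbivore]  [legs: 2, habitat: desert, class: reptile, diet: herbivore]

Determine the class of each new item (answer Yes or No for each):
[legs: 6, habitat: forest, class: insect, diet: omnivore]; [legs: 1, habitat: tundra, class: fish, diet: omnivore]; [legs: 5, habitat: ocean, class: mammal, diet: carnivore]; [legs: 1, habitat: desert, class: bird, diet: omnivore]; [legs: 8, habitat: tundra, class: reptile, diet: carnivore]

'Yes' ⟺ diet is omnivore AND legs ≤ 2.
[legs: 6, habitat: forest, class: insect, diet: omnivore]: No (diet is omnivore, legs = 6).
[legs: 1, habitat: tundra, class: fish, diet: omnivore]: Yes (diet is omnivore, legs = 1).
[legs: 5, habitat: ocean, class: mammal, diet: carnivore]: No (diet is carnivore, legs = 5).
[legs: 1, habitat: desert, class: bird, diet: omnivore]: Yes (diet is omnivore, legs = 1).
[legs: 8, habitat: tundra, class: reptile, diet: carnivore]: No (diet is carnivore, legs = 8).

No, Yes, No, Yes, No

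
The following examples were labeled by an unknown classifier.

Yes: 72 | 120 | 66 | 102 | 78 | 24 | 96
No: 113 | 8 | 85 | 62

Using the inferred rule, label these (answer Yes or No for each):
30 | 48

Yes, Yes

The common property of the 'Yes' items is: multiple of 3. No 'No' item has it.
30: Yes (30 = 3·10). 48: Yes (48 = 3·16).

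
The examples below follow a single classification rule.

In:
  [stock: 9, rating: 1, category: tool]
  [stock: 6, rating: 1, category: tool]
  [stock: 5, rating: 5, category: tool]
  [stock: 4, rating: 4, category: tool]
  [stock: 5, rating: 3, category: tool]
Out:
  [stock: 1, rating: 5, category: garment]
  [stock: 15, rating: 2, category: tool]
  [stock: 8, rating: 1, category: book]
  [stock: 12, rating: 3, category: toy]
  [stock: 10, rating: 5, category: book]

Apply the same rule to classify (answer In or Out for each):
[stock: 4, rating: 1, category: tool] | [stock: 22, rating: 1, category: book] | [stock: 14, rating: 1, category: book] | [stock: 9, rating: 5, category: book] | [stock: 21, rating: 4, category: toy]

In, Out, Out, Out, Out

The pattern is that an item is 'In' exactly when: category is tool AND stock ≤ 9.
[stock: 4, rating: 1, category: tool] — category is tool, stock = 4, hence In.
[stock: 22, rating: 1, category: book] — category is book, stock = 22, hence Out.
[stock: 14, rating: 1, category: book] — category is book, stock = 14, hence Out.
[stock: 9, rating: 5, category: book] — category is book, stock = 9, hence Out.
[stock: 21, rating: 4, category: toy] — category is toy, stock = 21, hence Out.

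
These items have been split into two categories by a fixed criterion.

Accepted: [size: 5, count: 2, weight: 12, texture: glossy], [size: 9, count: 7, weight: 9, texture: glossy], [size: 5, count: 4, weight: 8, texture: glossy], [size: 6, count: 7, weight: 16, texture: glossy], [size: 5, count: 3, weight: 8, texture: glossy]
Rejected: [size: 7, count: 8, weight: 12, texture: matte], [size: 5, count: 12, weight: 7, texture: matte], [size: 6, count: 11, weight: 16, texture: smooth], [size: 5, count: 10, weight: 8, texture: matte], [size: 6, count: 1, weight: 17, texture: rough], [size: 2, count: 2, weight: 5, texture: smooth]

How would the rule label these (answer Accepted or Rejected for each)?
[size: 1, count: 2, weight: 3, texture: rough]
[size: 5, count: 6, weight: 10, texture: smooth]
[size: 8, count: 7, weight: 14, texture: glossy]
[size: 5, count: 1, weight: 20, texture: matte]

The common property of the 'Accepted' items is: texture is glossy. No 'Rejected' item has it.
[size: 1, count: 2, weight: 3, texture: rough] — texture is rough, hence Rejected.
[size: 5, count: 6, weight: 10, texture: smooth] — texture is smooth, hence Rejected.
[size: 8, count: 7, weight: 14, texture: glossy] — texture is glossy, hence Accepted.
[size: 5, count: 1, weight: 20, texture: matte] — texture is matte, hence Rejected.

Rejected, Rejected, Accepted, Rejected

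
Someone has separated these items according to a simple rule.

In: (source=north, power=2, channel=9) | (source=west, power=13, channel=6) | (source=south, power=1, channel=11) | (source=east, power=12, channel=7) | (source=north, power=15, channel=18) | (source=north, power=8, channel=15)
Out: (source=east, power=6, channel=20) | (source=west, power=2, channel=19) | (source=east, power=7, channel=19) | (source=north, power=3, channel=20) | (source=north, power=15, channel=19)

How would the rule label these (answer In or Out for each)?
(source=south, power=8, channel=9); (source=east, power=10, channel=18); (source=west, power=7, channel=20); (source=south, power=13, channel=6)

In, In, Out, In

One predicate separates the groups cleanly: channel ≤ 18.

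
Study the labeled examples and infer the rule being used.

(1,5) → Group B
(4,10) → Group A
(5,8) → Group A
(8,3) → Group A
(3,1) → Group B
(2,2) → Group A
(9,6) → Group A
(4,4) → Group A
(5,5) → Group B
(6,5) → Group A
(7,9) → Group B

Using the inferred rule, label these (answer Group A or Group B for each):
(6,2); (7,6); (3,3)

Group A, Group A, Group B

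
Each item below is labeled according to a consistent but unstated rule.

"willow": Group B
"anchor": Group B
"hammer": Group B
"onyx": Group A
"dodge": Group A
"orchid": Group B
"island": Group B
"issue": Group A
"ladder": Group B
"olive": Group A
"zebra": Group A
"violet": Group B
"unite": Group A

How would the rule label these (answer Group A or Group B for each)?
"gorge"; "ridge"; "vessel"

Group A, Group A, Group B

Rule: length ≤ 5. This holds for each 'Group A' example and fails for each 'Group B' one.
"gorge" → length 5 → Group A. "ridge" → length 5 → Group A. "vessel" → length 6 → Group B.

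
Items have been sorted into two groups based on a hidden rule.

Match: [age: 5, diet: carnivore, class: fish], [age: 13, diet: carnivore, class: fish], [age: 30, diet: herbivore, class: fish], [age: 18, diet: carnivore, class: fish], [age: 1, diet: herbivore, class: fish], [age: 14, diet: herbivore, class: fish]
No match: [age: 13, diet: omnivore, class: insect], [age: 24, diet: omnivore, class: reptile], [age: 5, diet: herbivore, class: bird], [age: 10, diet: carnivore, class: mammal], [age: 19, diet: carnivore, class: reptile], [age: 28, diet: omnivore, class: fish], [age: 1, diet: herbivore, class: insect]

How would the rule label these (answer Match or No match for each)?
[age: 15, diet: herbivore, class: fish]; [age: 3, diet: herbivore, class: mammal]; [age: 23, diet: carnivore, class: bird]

'Match' ⟺ class is fish AND age ≠ 28.
[age: 15, diet: herbivore, class: fish]: Match (class is fish, age = 15). [age: 3, diet: herbivore, class: mammal]: No match (class is mammal, age = 3). [age: 23, diet: carnivore, class: bird]: No match (class is bird, age = 23).

Match, No match, No match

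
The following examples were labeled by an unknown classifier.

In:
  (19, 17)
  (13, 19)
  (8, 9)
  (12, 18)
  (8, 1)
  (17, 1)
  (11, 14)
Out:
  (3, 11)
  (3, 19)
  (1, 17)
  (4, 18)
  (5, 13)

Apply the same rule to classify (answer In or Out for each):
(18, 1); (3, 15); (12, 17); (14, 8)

Rule: first ≥ 8. This holds for each 'In' example and fails for each 'Out' one.
(18, 1) — first 18, hence In.
(3, 15) — first 3, hence Out.
(12, 17) — first 12, hence In.
(14, 8) — first 14, hence In.

In, Out, In, In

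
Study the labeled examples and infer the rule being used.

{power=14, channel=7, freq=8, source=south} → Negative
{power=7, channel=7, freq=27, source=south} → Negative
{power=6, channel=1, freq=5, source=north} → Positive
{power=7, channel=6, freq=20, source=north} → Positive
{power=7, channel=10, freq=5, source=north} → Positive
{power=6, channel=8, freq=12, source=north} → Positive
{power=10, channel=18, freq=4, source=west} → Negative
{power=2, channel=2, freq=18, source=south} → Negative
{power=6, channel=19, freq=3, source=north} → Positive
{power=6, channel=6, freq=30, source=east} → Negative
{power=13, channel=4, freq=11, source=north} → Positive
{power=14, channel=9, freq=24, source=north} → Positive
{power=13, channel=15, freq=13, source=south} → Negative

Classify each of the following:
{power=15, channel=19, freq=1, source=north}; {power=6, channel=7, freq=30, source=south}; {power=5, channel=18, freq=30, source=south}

Positive, Negative, Negative

Rule: source is north. This holds for each 'Positive' example and fails for each 'Negative' one.
{power=15, channel=19, freq=1, source=north} — source is north, hence Positive.
{power=6, channel=7, freq=30, source=south} — source is south, hence Negative.
{power=5, channel=18, freq=30, source=south} — source is south, hence Negative.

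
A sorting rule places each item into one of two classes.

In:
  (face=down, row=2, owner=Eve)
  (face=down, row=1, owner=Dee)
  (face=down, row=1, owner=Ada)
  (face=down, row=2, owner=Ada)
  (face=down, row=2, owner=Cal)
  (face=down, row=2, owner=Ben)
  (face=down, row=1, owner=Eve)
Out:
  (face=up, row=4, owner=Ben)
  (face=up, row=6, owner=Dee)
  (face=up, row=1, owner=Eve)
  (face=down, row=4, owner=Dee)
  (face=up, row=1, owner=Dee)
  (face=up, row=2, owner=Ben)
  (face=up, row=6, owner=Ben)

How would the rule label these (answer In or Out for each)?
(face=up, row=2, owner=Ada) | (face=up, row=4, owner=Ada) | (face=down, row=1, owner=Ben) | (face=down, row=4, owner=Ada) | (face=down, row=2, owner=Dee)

The pattern is that an item is 'In' exactly when: face is down AND row ≤ 2.

Out, Out, In, Out, In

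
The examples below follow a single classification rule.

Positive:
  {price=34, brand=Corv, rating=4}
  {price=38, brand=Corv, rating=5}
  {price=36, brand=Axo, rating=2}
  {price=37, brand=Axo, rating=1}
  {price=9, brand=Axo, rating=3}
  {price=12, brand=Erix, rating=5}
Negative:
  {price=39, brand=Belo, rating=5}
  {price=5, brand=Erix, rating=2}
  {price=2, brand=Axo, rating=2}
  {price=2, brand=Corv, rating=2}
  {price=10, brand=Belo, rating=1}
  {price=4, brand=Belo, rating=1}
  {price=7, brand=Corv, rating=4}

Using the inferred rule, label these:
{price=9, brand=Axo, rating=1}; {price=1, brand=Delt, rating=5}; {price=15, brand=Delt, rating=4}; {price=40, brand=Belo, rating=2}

Positive, Negative, Positive, Negative

The distinguishing property — brand is not Belo AND price ≥ 9 — holds for all the 'Positive' cases and none of the 'Negative' cases.
{price=9, brand=Axo, rating=1} → brand is Axo, price = 9 → Positive. {price=1, brand=Delt, rating=5} → brand is Delt, price = 1 → Negative. {price=15, brand=Delt, rating=4} → brand is Delt, price = 15 → Positive. {price=40, brand=Belo, rating=2} → brand is Belo, price = 40 → Negative.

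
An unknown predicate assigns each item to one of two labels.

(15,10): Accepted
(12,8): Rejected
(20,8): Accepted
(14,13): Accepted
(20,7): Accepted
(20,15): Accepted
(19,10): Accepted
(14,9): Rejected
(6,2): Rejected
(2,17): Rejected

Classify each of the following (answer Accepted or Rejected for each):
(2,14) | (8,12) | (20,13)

Rejected, Rejected, Accepted

The classifier is using: sum ≥ 25.
Rejected: (2,14), since 2+14 = 16. Rejected: (8,12), since 8+12 = 20. Accepted: (20,13), since 20+13 = 33.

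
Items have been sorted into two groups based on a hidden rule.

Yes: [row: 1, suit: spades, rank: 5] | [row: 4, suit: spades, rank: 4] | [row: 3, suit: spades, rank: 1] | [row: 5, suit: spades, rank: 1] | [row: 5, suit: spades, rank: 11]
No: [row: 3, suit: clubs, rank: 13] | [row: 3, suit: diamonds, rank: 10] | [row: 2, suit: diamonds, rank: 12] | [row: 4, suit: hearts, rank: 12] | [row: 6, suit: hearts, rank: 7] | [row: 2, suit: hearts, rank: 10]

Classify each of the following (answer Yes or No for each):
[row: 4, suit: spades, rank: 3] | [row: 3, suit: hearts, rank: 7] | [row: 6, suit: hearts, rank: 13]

All 'Yes' examples share one property — suit is spades — and every 'No' example lacks it.
[row: 4, suit: spades, rank: 3] → suit is spades → Yes.
[row: 3, suit: hearts, rank: 7] → suit is hearts → No.
[row: 6, suit: hearts, rank: 13] → suit is hearts → No.

Yes, No, No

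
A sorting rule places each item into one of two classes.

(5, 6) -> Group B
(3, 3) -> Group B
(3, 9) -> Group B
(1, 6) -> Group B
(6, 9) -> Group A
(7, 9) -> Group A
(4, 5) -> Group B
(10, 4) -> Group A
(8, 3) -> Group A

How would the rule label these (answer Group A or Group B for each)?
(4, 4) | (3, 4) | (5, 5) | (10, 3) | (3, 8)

The distinguishing property — first ≥ 6 — holds for all the 'Group A' cases and none of the 'Group B' cases.
(4, 4): Group B (first 4). (3, 4): Group B (first 3). (5, 5): Group B (first 5). (10, 3): Group A (first 10). (3, 8): Group B (first 3).

Group B, Group B, Group B, Group A, Group B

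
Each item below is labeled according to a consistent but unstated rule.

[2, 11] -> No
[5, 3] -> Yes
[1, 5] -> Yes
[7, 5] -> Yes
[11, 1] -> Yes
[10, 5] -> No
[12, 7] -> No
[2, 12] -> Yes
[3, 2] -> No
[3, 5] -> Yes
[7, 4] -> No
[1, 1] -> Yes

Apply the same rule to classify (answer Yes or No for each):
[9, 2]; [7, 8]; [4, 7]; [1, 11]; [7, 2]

No, No, No, Yes, No

Comparing the two groups points to one rule — sum is even.
[9, 2]: 9+2 = 11 — does not pass, so No. [7, 8]: 7+8 = 15 — does not pass, so No. [4, 7]: 4+7 = 11 — does not pass, so No. [1, 11]: 1+11 = 12 — checks out, so Yes. [7, 2]: 7+2 = 9 — does not pass, so No.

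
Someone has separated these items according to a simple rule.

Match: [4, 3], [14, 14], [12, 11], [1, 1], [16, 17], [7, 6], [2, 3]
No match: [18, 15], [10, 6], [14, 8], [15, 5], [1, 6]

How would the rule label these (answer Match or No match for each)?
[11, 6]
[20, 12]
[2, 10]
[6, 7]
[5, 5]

No match, No match, No match, Match, Match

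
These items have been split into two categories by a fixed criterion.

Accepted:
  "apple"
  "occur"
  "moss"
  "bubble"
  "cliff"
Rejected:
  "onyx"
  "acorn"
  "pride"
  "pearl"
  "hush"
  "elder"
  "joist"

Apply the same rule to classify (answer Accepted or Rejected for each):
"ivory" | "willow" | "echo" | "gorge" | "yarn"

Rejected, Accepted, Rejected, Rejected, Rejected

The distinguishing property — has a double letter — holds for all the 'Accepted' cases and none of the 'Rejected' cases.
"ivory": no doubled letter — fails this test, so Rejected. "willow": 'll' doubled — satisfies this, so Accepted. "echo": no doubled letter — fails this test, so Rejected. "gorge": no doubled letter — fails this test, so Rejected. "yarn": no doubled letter — fails this test, so Rejected.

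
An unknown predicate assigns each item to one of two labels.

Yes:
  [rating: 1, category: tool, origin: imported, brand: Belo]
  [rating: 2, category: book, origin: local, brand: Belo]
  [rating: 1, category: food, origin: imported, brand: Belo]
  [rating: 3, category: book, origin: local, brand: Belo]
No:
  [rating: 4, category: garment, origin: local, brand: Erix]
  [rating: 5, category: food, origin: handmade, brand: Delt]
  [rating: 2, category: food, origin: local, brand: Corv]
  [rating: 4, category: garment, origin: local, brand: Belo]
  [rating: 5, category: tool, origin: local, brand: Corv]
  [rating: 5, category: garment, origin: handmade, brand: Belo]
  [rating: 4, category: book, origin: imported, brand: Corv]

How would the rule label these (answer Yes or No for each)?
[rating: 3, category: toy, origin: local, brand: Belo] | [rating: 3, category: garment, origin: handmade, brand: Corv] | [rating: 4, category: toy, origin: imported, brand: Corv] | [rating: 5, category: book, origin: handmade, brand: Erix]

The distinguishing property — brand is Belo AND rating ≤ 3 — holds for all the 'Yes' cases and none of the 'No' cases.
[rating: 3, category: toy, origin: local, brand: Belo]: brand is Belo, rating = 3, checks out → Yes.
[rating: 3, category: garment, origin: handmade, brand: Corv]: brand is Corv, rating = 3, does not fit → No.
[rating: 4, category: toy, origin: imported, brand: Corv]: brand is Corv, rating = 4, does not fit → No.
[rating: 5, category: book, origin: handmade, brand: Erix]: brand is Erix, rating = 5, does not fit → No.

Yes, No, No, No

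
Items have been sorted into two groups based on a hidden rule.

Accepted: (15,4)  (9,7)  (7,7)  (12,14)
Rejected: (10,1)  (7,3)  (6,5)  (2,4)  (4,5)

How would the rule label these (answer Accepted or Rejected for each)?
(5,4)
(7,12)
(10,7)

Rejected, Accepted, Accepted

Rule: sum ≥ 14. This holds for each 'Accepted' example and fails for each 'Rejected' one.
(5,4): Rejected (5+4 = 9).
(7,12): Accepted (7+12 = 19).
(10,7): Accepted (10+7 = 17).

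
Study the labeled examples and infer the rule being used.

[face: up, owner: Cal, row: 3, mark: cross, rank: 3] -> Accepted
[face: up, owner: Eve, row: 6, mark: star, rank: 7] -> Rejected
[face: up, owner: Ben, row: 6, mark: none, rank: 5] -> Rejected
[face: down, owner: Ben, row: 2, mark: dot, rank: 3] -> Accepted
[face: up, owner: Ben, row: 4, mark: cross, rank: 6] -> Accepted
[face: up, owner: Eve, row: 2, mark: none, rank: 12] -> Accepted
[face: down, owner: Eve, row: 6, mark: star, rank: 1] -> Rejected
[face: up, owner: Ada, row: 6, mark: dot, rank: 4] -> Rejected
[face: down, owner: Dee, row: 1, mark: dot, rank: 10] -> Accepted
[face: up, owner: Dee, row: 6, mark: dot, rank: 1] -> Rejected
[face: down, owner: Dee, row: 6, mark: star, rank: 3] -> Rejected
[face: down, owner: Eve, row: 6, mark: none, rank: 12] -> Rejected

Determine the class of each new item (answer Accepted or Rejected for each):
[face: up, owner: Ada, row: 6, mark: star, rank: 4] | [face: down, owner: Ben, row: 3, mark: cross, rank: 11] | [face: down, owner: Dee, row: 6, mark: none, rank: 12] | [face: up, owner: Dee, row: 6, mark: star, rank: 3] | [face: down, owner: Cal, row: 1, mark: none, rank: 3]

Rejected, Accepted, Rejected, Rejected, Accepted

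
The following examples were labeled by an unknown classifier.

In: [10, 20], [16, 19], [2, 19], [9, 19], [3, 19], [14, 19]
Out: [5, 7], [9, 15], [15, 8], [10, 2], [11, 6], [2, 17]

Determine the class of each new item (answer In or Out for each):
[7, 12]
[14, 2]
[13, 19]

Every 'In' example satisfies: second ≥ 19. None of the 'Out' examples do.

Out, Out, In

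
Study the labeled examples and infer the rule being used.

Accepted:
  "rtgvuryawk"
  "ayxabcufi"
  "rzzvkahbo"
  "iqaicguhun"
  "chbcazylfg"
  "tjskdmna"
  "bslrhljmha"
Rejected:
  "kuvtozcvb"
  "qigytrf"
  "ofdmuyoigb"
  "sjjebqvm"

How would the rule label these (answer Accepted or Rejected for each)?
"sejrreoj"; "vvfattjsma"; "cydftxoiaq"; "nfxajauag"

All 'Accepted' examples share one property — contains 'a' — and every 'Rejected' example lacks it.

Rejected, Accepted, Accepted, Accepted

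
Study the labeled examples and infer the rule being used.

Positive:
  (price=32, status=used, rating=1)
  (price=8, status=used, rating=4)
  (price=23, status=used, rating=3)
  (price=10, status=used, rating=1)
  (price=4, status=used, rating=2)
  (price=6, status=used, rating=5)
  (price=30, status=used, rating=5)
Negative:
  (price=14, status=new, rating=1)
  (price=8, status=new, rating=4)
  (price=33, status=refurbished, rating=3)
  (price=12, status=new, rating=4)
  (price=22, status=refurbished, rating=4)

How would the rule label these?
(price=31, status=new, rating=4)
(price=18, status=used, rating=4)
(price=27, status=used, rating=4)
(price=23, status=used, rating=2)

Every 'Positive' example satisfies: status is used. None of the 'Negative' examples do.
Negative: (price=31, status=new, rating=4), since status is new. Positive: (price=18, status=used, rating=4), since status is used. Positive: (price=27, status=used, rating=4), since status is used. Positive: (price=23, status=used, rating=2), since status is used.

Negative, Positive, Positive, Positive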